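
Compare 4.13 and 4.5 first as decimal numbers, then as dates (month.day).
As decimals: 4.13 < 4.5. As dates: 4/13 is later than 4/5 (day 13 > day 5).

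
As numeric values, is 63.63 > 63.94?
False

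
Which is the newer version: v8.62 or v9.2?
v9.2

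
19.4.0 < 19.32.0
True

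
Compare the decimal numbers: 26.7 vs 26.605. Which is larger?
26.7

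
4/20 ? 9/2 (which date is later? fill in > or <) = <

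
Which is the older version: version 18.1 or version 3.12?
version 3.12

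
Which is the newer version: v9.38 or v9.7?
v9.38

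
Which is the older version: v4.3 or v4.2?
v4.2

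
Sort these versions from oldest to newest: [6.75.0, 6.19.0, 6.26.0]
[6.19.0, 6.26.0, 6.75.0]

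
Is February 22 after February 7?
Yes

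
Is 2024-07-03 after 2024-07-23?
No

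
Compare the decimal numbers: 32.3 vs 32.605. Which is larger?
32.605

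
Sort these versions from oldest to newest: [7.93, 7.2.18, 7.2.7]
[7.2.7, 7.2.18, 7.93]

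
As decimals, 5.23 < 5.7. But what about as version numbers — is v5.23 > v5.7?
True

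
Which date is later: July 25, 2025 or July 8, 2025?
July 25, 2025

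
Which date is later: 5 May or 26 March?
5 May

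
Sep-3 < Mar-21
False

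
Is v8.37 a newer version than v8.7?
Yes. Version numbers are compared segment by segment as integers, not as decimals: minor version 37 > 7, so v8.37 > v8.7 (even though the decimal 8.37 < 8.7).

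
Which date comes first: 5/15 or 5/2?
5/2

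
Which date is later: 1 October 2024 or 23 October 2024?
23 October 2024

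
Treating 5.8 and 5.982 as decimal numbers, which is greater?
5.982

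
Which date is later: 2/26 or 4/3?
4/3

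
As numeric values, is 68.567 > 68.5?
True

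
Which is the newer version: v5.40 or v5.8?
v5.40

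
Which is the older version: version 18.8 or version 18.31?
version 18.8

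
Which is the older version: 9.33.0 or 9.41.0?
9.33.0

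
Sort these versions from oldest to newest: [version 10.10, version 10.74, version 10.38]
[version 10.10, version 10.38, version 10.74]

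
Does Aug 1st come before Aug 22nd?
Yes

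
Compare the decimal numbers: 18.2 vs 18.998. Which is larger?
18.998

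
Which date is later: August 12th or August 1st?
August 12th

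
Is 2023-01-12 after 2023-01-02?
Yes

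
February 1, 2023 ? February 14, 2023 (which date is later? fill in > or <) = <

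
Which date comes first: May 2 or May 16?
May 2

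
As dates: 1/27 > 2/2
False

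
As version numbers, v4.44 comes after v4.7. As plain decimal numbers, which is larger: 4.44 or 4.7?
4.7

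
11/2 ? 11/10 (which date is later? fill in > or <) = <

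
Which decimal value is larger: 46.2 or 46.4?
46.4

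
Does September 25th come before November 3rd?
Yes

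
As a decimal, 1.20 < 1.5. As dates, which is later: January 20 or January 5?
January 20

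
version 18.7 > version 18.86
False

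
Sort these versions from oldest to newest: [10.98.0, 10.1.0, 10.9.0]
[10.1.0, 10.9.0, 10.98.0]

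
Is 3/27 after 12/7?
No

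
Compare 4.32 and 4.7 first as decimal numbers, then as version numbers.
As decimals: 4.32 < 4.7. As versions: v4.32 > v4.7 (minor version 32 > 7).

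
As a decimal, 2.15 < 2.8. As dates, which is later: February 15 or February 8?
February 15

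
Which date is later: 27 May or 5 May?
27 May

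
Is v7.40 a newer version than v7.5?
Yes. Version numbers are compared segment by segment as integers, not as decimals: minor version 40 > 5, so v7.40 > v7.5 (even though the decimal 7.40 < 7.5).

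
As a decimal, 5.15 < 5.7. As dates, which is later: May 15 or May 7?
May 15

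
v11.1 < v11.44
True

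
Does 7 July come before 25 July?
Yes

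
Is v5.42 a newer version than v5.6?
Yes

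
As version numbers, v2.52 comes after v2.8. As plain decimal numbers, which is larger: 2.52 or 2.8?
2.8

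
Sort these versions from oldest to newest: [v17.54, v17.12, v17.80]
[v17.12, v17.54, v17.80]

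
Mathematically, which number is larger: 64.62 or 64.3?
64.62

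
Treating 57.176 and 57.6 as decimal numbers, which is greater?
57.6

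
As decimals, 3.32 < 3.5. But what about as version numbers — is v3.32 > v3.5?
True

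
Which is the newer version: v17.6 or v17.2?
v17.6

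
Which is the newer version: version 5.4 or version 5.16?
version 5.16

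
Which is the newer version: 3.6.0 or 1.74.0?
3.6.0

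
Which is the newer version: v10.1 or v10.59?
v10.59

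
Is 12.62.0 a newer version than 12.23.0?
Yes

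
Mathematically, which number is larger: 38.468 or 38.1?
38.468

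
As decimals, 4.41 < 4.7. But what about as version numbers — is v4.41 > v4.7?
True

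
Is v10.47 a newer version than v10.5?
Yes. Version numbers are compared segment by segment as integers, not as decimals: minor version 47 > 5, so v10.47 > v10.5 (even though the decimal 10.47 < 10.5).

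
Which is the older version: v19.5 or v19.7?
v19.5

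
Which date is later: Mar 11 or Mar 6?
Mar 11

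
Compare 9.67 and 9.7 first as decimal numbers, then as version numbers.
As decimals: 9.67 < 9.7. As versions: v9.67 > v9.7 (minor version 67 > 7).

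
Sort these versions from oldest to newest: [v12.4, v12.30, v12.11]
[v12.4, v12.11, v12.30]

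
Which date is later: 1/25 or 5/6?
5/6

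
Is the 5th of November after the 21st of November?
No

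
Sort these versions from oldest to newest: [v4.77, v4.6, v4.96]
[v4.6, v4.77, v4.96]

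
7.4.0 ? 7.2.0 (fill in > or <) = >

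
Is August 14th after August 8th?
Yes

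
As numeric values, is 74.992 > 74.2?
True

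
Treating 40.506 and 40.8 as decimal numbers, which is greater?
40.8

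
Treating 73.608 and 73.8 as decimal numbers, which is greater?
73.8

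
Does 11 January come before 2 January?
No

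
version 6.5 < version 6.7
True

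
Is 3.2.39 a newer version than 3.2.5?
Yes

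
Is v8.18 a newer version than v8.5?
Yes. Version numbers are compared segment by segment as integers, not as decimals: minor version 18 > 5, so v8.18 > v8.5 (even though the decimal 8.18 < 8.5).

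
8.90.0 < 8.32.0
False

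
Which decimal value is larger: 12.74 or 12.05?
12.74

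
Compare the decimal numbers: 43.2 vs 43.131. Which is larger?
43.2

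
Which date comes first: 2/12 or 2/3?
2/3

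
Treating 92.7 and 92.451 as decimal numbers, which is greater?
92.7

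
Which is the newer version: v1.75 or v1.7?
v1.75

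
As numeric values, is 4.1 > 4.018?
True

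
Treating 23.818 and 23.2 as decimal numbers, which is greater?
23.818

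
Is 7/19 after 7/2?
Yes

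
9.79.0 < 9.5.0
False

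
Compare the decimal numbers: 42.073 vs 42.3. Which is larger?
42.3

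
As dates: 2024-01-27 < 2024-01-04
False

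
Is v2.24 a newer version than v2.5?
Yes. Version numbers are compared segment by segment as integers, not as decimals: minor version 24 > 5, so v2.24 > v2.5 (even though the decimal 2.24 < 2.5).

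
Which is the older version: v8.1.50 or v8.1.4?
v8.1.4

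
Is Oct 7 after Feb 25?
Yes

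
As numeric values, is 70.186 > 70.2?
False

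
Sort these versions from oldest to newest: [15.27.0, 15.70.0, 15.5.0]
[15.5.0, 15.27.0, 15.70.0]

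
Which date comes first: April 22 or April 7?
April 7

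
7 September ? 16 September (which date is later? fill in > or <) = <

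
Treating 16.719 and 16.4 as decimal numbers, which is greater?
16.719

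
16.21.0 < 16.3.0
False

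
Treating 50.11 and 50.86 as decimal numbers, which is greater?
50.86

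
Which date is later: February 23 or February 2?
February 23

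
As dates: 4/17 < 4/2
False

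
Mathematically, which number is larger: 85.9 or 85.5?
85.9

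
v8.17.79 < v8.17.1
False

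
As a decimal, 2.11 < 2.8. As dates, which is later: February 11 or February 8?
February 11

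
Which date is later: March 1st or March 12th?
March 12th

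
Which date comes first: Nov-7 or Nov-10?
Nov-7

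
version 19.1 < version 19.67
True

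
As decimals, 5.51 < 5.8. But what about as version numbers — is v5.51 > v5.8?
True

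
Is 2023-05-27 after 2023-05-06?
Yes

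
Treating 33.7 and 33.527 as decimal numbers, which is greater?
33.7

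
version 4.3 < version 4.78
True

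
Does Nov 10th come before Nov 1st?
No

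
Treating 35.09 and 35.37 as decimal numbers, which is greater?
35.37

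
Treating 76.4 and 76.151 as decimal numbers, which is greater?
76.4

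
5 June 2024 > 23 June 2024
False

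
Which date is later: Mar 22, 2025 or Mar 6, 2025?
Mar 22, 2025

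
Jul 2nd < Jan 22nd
False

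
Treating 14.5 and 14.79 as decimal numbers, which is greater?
14.79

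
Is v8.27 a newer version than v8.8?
Yes. Version numbers are compared segment by segment as integers, not as decimals: minor version 27 > 8, so v8.27 > v8.8 (even though the decimal 8.27 < 8.8).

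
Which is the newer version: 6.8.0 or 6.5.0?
6.8.0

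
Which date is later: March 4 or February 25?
March 4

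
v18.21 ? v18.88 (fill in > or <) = <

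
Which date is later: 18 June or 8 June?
18 June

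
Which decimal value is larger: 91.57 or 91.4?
91.57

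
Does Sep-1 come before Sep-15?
Yes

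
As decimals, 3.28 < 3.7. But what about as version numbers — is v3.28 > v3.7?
True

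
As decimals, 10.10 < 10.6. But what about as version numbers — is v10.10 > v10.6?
True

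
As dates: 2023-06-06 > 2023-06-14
False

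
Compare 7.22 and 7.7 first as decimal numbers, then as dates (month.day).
As decimals: 7.22 < 7.7. As dates: 7/22 is later than 7/7 (day 22 > day 7).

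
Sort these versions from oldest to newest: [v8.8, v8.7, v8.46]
[v8.7, v8.8, v8.46]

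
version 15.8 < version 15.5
False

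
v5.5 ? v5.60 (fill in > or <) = <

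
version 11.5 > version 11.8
False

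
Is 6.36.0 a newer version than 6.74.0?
No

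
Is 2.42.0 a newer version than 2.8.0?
Yes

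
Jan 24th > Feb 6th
False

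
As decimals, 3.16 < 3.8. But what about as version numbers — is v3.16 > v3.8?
True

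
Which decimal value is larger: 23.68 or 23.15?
23.68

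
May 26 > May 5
True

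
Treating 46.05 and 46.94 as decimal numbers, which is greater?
46.94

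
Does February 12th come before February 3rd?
No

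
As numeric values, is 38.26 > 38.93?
False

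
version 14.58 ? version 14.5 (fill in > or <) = >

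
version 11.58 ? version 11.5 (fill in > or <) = >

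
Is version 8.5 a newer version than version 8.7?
No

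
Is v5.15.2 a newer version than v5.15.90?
No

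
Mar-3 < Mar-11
True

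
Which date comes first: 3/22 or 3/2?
3/2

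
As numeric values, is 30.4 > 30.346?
True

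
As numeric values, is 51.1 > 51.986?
False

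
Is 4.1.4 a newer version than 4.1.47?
No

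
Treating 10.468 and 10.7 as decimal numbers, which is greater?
10.7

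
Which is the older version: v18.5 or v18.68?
v18.5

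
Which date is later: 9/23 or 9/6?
9/23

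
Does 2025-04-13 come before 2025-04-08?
No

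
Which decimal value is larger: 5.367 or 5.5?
5.5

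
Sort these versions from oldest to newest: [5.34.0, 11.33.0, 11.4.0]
[5.34.0, 11.4.0, 11.33.0]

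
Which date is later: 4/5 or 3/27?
4/5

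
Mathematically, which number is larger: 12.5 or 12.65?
12.65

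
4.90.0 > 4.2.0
True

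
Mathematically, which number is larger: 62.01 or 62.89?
62.89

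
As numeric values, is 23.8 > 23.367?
True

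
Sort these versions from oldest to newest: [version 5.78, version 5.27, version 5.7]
[version 5.7, version 5.27, version 5.78]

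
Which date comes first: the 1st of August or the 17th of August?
the 1st of August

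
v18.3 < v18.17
True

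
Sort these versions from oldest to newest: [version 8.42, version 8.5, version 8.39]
[version 8.5, version 8.39, version 8.42]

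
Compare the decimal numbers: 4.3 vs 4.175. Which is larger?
4.3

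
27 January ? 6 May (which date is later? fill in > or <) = <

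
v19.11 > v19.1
True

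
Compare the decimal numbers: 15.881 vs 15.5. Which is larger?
15.881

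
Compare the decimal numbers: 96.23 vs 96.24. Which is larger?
96.24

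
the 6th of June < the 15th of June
True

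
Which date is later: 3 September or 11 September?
11 September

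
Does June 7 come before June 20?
Yes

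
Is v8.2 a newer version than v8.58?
No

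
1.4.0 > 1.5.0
False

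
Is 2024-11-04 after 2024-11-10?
No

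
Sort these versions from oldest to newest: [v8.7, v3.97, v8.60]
[v3.97, v8.7, v8.60]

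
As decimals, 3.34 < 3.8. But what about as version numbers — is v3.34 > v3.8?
True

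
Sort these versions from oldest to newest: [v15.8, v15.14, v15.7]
[v15.7, v15.8, v15.14]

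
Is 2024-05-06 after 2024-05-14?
No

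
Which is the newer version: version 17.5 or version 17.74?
version 17.74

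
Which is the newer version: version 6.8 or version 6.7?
version 6.8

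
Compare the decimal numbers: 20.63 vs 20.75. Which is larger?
20.75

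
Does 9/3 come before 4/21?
No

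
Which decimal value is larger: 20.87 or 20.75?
20.87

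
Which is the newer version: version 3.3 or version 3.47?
version 3.47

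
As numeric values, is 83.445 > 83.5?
False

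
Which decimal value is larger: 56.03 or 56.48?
56.48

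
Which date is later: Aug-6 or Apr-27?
Aug-6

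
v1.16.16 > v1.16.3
True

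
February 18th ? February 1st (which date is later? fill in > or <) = >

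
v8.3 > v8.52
False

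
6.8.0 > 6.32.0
False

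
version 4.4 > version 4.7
False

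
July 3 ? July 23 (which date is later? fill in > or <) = <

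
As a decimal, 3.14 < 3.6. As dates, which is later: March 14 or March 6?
March 14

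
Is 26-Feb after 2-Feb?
Yes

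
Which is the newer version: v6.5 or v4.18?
v6.5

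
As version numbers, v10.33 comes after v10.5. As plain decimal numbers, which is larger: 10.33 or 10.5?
10.5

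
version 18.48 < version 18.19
False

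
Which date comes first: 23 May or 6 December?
23 May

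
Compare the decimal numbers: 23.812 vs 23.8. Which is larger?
23.812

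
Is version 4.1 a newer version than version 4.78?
No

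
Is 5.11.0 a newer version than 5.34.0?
No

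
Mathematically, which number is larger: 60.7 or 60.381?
60.7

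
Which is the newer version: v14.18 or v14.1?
v14.18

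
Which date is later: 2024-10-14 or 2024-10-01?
2024-10-14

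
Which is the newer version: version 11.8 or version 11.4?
version 11.8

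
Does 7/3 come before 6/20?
No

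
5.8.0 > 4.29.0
True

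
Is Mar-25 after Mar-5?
Yes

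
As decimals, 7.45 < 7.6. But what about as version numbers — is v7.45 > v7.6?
True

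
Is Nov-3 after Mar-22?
Yes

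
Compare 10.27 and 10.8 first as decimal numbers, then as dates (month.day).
As decimals: 10.27 < 10.8. As dates: 10/27 is later than 10/8 (day 27 > day 8).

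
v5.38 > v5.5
True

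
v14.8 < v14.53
True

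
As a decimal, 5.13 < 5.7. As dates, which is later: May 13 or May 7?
May 13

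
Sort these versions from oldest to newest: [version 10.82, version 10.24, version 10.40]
[version 10.24, version 10.40, version 10.82]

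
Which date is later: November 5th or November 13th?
November 13th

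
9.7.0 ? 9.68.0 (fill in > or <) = <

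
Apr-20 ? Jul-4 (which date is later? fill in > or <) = <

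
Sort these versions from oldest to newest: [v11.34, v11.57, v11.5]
[v11.5, v11.34, v11.57]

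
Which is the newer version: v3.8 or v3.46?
v3.46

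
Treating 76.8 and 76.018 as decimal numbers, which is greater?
76.8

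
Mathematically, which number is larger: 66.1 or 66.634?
66.634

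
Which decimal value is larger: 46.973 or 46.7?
46.973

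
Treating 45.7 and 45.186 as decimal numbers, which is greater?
45.7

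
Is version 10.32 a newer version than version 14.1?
No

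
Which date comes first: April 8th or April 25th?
April 8th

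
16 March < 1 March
False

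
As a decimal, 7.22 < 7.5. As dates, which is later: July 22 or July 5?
July 22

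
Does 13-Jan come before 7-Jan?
No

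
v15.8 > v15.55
False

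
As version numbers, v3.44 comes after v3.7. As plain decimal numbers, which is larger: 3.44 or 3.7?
3.7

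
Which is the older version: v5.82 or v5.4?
v5.4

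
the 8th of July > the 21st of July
False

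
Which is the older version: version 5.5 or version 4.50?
version 4.50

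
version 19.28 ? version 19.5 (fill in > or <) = >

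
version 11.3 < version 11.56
True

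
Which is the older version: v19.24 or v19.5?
v19.5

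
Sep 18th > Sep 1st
True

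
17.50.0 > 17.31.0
True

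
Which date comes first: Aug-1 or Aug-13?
Aug-1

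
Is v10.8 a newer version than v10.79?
No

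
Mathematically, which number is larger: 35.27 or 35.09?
35.27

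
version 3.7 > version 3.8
False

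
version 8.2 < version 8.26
True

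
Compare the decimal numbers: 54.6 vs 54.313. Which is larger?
54.6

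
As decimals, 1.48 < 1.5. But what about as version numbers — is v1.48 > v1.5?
True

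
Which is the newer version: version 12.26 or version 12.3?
version 12.26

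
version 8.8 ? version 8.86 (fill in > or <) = <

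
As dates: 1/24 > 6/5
False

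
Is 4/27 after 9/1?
No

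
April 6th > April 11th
False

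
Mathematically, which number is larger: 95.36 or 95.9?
95.9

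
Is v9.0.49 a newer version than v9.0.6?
Yes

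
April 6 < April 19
True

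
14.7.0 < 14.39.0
True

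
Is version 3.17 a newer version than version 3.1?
Yes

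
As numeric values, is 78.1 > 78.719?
False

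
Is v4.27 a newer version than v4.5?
Yes. Version numbers are compared segment by segment as integers, not as decimals: minor version 27 > 5, so v4.27 > v4.5 (even though the decimal 4.27 < 4.5).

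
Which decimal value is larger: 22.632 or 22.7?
22.7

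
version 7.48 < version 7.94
True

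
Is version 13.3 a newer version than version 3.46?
Yes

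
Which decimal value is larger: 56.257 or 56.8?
56.8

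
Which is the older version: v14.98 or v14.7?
v14.7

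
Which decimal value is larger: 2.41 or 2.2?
2.41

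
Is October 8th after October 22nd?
No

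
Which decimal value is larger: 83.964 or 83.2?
83.964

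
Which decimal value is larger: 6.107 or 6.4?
6.4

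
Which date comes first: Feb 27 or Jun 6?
Feb 27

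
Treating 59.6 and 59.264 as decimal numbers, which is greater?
59.6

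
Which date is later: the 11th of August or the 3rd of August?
the 11th of August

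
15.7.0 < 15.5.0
False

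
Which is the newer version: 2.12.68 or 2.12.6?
2.12.68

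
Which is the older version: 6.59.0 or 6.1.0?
6.1.0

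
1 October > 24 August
True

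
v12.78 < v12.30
False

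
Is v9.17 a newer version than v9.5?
Yes. Version numbers are compared segment by segment as integers, not as decimals: minor version 17 > 5, so v9.17 > v9.5 (even though the decimal 9.17 < 9.5).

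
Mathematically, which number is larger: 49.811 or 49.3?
49.811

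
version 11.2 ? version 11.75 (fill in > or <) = <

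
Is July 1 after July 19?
No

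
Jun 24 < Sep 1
True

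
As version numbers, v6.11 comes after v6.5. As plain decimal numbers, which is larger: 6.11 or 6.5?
6.5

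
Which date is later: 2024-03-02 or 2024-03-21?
2024-03-21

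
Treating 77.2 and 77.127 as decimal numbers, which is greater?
77.2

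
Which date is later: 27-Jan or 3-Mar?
3-Mar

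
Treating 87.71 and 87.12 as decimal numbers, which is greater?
87.71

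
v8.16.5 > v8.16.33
False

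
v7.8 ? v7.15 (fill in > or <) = <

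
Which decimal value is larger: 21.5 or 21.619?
21.619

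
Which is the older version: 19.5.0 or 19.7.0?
19.5.0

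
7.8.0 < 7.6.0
False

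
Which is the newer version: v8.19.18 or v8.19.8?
v8.19.18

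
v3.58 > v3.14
True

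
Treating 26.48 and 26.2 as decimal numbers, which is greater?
26.48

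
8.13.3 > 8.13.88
False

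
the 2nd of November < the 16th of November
True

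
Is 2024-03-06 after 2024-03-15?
No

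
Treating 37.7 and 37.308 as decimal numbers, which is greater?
37.7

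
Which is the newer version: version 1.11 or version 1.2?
version 1.11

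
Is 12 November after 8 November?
Yes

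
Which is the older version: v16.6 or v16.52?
v16.6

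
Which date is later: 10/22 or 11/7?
11/7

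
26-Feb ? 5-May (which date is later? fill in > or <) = <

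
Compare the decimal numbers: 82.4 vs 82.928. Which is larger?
82.928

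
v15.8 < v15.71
True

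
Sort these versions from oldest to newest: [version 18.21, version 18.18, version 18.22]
[version 18.18, version 18.21, version 18.22]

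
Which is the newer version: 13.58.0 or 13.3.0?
13.58.0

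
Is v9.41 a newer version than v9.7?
Yes. Version numbers are compared segment by segment as integers, not as decimals: minor version 41 > 7, so v9.41 > v9.7 (even though the decimal 9.41 < 9.7).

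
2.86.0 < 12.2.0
True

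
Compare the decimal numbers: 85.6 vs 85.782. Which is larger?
85.782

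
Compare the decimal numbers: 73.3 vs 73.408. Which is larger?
73.408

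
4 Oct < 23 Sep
False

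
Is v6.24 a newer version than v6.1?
Yes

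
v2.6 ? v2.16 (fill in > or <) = <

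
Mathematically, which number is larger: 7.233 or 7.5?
7.5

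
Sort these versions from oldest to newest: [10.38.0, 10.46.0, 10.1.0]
[10.1.0, 10.38.0, 10.46.0]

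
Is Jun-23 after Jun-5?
Yes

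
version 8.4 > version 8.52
False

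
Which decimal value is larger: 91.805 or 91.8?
91.805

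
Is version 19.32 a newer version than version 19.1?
Yes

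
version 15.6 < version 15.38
True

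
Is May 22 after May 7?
Yes. Day 22 comes after day 7 in May — this is a date comparison, not a decimal one (the decimal 5.22 would be smaller than 5.7).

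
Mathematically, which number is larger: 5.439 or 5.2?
5.439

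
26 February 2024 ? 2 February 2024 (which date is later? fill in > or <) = >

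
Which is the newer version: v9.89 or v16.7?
v16.7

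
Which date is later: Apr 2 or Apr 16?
Apr 16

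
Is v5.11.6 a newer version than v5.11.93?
No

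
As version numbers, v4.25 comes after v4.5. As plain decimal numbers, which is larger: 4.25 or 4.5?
4.5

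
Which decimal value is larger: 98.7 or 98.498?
98.7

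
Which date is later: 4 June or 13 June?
13 June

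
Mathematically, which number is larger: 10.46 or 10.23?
10.46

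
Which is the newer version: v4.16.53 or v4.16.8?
v4.16.53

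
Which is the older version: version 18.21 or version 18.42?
version 18.21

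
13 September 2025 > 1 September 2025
True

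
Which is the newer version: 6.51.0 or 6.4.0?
6.51.0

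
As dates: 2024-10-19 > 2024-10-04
True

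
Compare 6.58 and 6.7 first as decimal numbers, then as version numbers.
As decimals: 6.58 < 6.7. As versions: v6.58 > v6.7 (minor version 58 > 7).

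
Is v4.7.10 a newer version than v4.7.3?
Yes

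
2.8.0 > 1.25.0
True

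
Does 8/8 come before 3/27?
No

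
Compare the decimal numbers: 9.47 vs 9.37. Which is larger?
9.47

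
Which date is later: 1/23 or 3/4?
3/4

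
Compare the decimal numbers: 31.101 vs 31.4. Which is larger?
31.4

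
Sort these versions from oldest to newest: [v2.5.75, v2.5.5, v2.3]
[v2.3, v2.5.5, v2.5.75]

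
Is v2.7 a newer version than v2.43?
No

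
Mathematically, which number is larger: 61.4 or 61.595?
61.595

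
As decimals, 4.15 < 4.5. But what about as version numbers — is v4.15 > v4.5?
True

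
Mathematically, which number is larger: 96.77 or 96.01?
96.77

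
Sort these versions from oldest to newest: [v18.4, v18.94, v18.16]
[v18.4, v18.16, v18.94]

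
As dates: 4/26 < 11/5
True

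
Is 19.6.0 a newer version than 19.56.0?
No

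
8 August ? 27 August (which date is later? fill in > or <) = <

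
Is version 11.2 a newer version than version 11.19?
No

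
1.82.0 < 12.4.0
True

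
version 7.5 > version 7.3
True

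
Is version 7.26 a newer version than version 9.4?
No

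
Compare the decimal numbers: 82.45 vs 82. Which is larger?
82.45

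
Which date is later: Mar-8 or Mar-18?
Mar-18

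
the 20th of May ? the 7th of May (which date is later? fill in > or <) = >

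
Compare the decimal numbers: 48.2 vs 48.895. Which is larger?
48.895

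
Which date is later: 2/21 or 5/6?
5/6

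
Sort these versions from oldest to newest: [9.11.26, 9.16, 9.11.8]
[9.11.8, 9.11.26, 9.16]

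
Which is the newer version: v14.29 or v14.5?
v14.29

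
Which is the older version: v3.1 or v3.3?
v3.1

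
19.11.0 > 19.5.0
True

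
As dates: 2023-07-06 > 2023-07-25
False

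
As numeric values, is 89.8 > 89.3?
True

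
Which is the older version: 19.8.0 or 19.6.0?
19.6.0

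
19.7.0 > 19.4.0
True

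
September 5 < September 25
True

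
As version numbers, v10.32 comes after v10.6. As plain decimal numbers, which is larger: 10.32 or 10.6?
10.6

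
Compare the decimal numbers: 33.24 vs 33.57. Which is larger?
33.57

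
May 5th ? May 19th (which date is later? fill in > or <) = <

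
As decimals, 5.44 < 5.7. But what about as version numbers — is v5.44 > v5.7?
True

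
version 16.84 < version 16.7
False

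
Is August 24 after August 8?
Yes. Day 24 comes after day 8 in August — this is a date comparison, not a decimal one (the decimal 8.24 would be smaller than 8.8).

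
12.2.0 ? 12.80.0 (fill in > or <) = <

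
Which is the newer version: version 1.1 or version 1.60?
version 1.60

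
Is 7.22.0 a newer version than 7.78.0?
No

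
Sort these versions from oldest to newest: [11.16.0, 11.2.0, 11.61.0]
[11.2.0, 11.16.0, 11.61.0]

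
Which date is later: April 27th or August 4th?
August 4th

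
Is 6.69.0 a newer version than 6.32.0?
Yes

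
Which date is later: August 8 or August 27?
August 27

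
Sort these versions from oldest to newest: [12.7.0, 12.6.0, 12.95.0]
[12.6.0, 12.7.0, 12.95.0]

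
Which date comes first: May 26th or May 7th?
May 7th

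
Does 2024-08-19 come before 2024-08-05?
No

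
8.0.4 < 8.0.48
True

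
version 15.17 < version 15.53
True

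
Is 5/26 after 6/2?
No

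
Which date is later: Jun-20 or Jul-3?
Jul-3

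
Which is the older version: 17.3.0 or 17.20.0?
17.3.0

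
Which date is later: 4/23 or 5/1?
5/1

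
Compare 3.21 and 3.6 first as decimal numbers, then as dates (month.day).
As decimals: 3.21 < 3.6. As dates: 3/21 is later than 3/6 (day 21 > day 6).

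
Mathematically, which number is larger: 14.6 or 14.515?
14.6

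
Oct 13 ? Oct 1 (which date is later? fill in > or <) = >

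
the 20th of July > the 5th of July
True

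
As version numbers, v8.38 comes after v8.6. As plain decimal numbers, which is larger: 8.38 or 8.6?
8.6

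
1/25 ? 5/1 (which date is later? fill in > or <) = <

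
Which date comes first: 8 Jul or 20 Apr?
20 Apr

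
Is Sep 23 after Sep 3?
Yes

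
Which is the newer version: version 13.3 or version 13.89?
version 13.89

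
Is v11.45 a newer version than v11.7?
Yes. Version numbers are compared segment by segment as integers, not as decimals: minor version 45 > 7, so v11.45 > v11.7 (even though the decimal 11.45 < 11.7).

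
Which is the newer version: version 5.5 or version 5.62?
version 5.62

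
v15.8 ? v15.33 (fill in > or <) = <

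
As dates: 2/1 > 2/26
False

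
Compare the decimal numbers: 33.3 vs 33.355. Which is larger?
33.355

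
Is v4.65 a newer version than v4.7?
Yes. Version numbers are compared segment by segment as integers, not as decimals: minor version 65 > 7, so v4.65 > v4.7 (even though the decimal 4.65 < 4.7).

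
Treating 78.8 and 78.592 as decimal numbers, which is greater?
78.8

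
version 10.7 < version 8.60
False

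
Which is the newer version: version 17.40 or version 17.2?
version 17.40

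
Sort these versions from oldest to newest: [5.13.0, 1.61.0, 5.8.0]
[1.61.0, 5.8.0, 5.13.0]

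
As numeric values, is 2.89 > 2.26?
True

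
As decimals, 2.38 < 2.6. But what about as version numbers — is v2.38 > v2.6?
True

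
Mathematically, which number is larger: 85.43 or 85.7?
85.7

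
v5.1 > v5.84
False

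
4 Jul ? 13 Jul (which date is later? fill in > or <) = <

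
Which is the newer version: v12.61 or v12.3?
v12.61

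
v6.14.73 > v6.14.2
True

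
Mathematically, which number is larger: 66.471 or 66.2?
66.471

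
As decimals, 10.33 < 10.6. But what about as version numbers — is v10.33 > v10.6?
True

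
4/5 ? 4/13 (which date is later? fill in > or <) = <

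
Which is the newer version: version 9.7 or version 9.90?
version 9.90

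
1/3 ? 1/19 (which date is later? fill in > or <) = <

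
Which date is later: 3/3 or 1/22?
3/3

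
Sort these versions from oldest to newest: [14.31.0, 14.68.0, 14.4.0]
[14.4.0, 14.31.0, 14.68.0]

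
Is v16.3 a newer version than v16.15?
No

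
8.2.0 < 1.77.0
False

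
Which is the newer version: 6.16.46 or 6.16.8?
6.16.46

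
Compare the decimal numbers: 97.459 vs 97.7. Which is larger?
97.7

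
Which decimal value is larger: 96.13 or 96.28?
96.28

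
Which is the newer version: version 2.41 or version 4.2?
version 4.2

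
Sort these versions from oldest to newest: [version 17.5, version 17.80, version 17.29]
[version 17.5, version 17.29, version 17.80]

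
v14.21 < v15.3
True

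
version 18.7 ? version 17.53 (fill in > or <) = >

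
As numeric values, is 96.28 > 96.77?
False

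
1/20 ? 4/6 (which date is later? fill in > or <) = <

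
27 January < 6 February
True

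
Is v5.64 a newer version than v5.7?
Yes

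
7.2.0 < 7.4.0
True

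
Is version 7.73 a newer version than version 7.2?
Yes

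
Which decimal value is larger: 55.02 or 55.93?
55.93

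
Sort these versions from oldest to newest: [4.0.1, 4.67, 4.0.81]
[4.0.1, 4.0.81, 4.67]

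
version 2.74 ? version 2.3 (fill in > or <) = >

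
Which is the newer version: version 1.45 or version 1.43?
version 1.45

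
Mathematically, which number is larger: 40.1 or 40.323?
40.323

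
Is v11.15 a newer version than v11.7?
Yes. Version numbers are compared segment by segment as integers, not as decimals: minor version 15 > 7, so v11.15 > v11.7 (even though the decimal 11.15 < 11.7).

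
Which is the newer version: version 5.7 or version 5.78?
version 5.78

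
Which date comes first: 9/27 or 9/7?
9/7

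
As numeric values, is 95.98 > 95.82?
True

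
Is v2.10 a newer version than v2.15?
No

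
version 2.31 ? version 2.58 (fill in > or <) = <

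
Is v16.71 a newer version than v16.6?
Yes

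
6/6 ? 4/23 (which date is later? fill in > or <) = >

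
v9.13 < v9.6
False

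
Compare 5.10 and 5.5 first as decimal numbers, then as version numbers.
As decimals: 5.10 < 5.5. As versions: v5.10 > v5.5 (minor version 10 > 5).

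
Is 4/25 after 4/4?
Yes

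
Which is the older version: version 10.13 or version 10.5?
version 10.5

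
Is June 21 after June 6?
Yes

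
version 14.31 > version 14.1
True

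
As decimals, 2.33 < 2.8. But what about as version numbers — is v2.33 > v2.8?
True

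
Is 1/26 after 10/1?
No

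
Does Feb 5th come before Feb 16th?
Yes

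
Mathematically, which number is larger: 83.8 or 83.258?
83.8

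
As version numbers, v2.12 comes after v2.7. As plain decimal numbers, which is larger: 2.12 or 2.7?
2.7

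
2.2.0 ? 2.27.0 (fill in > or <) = <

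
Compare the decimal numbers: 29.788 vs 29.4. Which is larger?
29.788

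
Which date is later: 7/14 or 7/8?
7/14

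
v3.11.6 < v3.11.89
True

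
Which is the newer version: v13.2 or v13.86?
v13.86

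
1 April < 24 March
False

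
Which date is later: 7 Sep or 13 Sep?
13 Sep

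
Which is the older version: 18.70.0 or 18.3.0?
18.3.0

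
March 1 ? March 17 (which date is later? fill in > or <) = <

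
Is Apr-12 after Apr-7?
Yes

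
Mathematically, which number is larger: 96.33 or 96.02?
96.33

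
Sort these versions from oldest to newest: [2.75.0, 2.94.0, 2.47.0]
[2.47.0, 2.75.0, 2.94.0]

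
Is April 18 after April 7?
Yes. Day 18 comes after day 7 in April — this is a date comparison, not a decimal one (the decimal 4.18 would be smaller than 4.7).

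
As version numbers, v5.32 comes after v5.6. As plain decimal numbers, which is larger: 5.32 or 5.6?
5.6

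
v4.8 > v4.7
True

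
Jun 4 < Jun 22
True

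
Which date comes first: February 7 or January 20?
January 20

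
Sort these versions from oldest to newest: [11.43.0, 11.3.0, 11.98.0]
[11.3.0, 11.43.0, 11.98.0]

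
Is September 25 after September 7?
Yes. Day 25 comes after day 7 in September — this is a date comparison, not a decimal one (the decimal 9.25 would be smaller than 9.7).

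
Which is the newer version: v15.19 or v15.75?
v15.75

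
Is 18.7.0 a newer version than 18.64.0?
No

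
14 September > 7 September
True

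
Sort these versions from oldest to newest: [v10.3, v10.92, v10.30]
[v10.3, v10.30, v10.92]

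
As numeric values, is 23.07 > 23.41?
False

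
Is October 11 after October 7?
Yes. Day 11 comes after day 7 in October — this is a date comparison, not a decimal one (the decimal 10.11 would be smaller than 10.7).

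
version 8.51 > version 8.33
True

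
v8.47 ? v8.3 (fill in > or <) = >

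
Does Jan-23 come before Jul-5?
Yes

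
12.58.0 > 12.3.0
True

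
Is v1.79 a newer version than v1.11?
Yes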